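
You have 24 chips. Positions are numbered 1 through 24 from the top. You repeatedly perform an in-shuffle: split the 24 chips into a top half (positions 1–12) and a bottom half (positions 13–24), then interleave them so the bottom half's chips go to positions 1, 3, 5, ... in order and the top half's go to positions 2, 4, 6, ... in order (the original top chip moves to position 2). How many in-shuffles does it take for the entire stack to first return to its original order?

The in-shuffle permutes the 24 positions with cycle lengths [4, 20].
Every chip is home exactly when every cycle has completed a whole number of laps, i.e. after lcm(4, 20) = 20 in-shuffles.

20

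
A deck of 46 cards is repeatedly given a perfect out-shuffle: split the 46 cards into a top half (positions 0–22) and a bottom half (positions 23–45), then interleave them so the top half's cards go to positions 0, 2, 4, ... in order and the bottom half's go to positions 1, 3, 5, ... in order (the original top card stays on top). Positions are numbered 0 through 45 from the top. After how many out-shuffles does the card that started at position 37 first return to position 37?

Follow position 37 under repeated out-shuffles:
37 → 29 → 13 → 26 → 7 → 14 → 28 → 11 → 22 → 44 → 43 → 41 → 37
It first returns after 12 out-shuffles.

12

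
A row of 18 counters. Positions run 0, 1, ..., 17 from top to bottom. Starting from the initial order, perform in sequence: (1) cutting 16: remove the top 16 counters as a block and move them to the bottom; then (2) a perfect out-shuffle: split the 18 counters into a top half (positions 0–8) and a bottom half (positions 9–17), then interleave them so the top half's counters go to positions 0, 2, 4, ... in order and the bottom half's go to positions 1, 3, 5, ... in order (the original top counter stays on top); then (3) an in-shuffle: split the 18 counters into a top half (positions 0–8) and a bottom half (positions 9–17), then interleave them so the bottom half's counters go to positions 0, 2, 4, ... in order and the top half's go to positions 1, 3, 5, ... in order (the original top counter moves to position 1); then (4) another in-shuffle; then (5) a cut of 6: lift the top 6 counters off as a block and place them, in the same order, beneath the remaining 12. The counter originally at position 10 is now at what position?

6

Track the counter from position 10 forward through each operation:
  after op 1 (cut 16): 10 → 12
  after op 2 (out-shuffle): 12 → 7
  after op 3 (in-shuffle): 7 → 15
  after op 4 (in-shuffle): 15 → 12
  after op 5 (cut 6): 12 → 6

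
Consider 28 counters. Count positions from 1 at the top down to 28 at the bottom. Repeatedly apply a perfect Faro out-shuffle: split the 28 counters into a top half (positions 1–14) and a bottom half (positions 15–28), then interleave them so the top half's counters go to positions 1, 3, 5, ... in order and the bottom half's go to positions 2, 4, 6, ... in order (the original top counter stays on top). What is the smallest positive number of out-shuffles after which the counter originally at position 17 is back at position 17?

Follow position 17 under repeated out-shuffles:
17 → 6 → 11 → 21 → 14 → 27 → 26 → 24 → 20 → 12 → 23 → 18 → 8 → 15 → 2 → 3 → 5 → 9 → 17
It first returns after 18 out-shuffles.

18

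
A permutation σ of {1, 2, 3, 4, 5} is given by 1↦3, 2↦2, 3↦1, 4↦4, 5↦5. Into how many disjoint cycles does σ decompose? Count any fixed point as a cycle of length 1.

4

Cycle decomposition: (1 3) (2) (4) (5).
4 cycles.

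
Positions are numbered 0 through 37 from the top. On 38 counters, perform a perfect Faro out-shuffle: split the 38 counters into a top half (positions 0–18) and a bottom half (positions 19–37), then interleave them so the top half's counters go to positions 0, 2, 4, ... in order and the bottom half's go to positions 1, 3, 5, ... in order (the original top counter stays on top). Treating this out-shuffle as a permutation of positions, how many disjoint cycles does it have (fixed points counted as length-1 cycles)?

3

Trace each unvisited position around until it returns:
(0) (1 2 4 8 16 32 ... len 36) (37)
3 cycles in total.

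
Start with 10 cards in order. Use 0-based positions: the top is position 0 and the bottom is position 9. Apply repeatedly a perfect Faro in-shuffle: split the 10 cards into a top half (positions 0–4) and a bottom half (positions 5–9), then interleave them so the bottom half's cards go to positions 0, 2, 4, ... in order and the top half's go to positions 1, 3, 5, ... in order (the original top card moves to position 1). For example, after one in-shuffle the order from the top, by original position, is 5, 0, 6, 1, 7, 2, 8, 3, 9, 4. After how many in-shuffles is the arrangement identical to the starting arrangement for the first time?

10

The in-shuffle permutes the 10 positions with cycle lengths [10].
Every card is home exactly when every cycle has completed a whole number of laps, i.e. after lcm(10) = 10 in-shuffles.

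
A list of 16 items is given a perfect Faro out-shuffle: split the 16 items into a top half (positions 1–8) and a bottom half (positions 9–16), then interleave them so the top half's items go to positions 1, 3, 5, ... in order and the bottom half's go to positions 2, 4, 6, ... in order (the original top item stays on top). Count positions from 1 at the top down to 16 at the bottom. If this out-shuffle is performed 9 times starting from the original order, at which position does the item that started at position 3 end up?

Track the item's position through each out-shuffle:
3 → 5 → 9 → 2 → 3 → 5 → 9 → 2 → 3 → 5

5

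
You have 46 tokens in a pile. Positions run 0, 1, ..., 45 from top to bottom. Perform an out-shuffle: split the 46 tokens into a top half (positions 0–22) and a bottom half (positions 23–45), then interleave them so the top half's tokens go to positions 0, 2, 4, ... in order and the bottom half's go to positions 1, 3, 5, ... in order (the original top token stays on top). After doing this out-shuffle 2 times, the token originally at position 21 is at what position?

39

Track the token's position through each out-shuffle:
21 → 42 → 39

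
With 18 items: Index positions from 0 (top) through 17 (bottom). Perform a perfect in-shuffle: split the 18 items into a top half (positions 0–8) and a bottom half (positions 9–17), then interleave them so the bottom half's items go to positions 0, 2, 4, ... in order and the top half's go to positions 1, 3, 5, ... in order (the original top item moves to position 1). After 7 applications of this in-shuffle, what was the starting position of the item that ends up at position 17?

Work backwards from position 17, undoing one in-shuffle at a time:
17 ← 8 ← 13 ← 6 ← 12 ← 15 ← 7 ← 3
So the item now at position 17 started at position 3.

3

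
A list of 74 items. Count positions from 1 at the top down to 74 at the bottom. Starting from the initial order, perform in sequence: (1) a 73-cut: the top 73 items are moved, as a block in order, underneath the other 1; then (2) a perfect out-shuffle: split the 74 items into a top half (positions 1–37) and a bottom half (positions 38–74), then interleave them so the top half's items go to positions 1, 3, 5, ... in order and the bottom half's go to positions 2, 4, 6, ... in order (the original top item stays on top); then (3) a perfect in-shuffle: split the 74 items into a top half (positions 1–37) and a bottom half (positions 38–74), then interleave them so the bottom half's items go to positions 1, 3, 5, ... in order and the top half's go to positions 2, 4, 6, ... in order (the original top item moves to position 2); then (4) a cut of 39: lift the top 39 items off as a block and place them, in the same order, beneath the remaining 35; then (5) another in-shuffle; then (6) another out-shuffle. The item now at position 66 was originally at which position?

18

Undo the operations in reverse order, starting from position 66:
  undo op 6 (out-shuffle, from bottom half): 66 ← 70
  undo op 5 (in-shuffle, from top half): 70 ← 35
  undo op 4 (cut 39): 35 ← 74
  undo op 3 (in-shuffle, from top half): 74 ← 37
  undo op 2 (out-shuffle, from top half): 37 ← 19
  undo op 1 (cut 73): 19 ← 18
So the item at position 66 came from original position 18.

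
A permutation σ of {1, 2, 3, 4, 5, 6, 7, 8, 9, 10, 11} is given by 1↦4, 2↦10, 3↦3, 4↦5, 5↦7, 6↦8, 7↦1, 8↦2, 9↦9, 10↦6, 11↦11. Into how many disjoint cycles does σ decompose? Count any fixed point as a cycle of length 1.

5

Cycle decomposition: (1 4 5 7) (2 10 6 8) (3) (9) (11).
5 cycles.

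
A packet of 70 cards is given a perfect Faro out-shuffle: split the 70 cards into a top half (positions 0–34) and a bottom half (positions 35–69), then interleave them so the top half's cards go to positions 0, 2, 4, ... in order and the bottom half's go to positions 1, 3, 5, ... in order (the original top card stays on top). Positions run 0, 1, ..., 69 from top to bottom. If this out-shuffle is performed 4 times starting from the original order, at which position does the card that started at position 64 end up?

58

Track the card's position through each out-shuffle:
64 → 59 → 49 → 29 → 58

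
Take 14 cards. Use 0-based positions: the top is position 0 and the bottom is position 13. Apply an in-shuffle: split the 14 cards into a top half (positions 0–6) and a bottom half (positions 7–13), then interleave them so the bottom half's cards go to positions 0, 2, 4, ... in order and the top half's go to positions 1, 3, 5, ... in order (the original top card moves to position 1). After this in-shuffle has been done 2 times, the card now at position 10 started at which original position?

Work backwards from position 10, undoing one in-shuffle at a time:
10 ← 12 ← 13
So the card now at position 10 started at position 13.

13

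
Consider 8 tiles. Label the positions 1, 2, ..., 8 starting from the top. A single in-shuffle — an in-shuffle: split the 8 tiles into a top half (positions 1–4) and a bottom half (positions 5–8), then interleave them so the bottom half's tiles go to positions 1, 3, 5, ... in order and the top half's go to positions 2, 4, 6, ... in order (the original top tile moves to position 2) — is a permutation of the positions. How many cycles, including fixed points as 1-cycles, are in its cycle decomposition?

2

Trace each unvisited position around until it returns:
(1 2 4 8 7 5) (3 6)
2 cycles in total.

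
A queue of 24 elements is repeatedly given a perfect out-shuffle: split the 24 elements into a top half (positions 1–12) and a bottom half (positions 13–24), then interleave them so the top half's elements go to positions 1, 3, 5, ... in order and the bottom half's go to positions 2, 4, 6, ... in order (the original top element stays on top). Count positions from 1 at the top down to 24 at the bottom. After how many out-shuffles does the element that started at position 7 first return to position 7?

11

Follow position 7 under repeated out-shuffles:
7 → 13 → 2 → 3 → 5 → 9 → 17 → 10 → 19 → 14 → 4 → 7
It first returns after 11 out-shuffles.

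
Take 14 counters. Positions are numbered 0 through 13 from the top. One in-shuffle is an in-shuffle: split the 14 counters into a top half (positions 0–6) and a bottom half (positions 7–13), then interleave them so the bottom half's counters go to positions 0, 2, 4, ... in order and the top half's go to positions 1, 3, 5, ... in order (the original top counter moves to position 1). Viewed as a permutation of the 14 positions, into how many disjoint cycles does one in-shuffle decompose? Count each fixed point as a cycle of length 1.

Trace each unvisited position around until it returns:
(0 1 3 7) (2 5 11 8) (4 9) (6 13 12 10)
4 cycles in total.

4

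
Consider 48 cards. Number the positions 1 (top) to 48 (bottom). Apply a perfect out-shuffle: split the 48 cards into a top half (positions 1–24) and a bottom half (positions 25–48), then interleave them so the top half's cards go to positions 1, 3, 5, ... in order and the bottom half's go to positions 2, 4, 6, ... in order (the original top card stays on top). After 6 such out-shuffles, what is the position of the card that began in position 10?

Track the card's position through each out-shuffle:
10 → 19 → 37 → 26 → 4 → 7 → 13

13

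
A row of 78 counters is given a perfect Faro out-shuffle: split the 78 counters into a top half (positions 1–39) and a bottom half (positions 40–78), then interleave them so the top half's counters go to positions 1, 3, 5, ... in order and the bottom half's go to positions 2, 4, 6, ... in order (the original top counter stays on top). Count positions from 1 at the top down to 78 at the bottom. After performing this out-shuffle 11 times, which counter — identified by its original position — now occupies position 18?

70

Work backwards from position 18, undoing one out-shuffle at a time:
18 ← 48 ← 63 ← 32 ← 55 ← 28 ← 53 ← 27 ← 14 ← 46 ← 62 ← 70
So the counter now at position 18 started at position 70.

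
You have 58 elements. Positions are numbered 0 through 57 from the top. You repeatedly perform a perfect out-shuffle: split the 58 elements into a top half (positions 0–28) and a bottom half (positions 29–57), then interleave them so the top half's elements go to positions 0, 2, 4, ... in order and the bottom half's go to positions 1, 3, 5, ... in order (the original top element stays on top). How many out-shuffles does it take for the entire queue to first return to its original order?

18

The out-shuffle permutes the 58 positions with cycle lengths [1, 1, 2, 18, 18, 18].
Every element is home exactly when every cycle has completed a whole number of laps, i.e. after lcm(1, 2, 18) = 18 out-shuffles.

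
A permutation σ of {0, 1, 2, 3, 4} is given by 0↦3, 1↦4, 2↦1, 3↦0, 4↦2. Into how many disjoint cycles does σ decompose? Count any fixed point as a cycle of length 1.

2

Cycle decomposition: (0 3) (1 4 2).
2 cycles.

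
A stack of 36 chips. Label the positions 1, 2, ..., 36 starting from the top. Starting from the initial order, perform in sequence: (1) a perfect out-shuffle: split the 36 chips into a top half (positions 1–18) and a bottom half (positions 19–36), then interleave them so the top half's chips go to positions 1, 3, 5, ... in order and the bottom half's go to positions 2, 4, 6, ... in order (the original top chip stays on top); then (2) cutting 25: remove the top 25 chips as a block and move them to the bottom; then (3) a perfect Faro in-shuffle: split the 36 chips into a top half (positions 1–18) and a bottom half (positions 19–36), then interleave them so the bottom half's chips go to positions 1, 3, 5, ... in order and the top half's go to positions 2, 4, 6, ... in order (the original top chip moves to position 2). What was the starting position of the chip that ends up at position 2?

Undo the operations in reverse order, starting from position 2:
  undo op 3 (in-shuffle, from top half): 2 ← 1
  undo op 2 (cut 25): 1 ← 26
  undo op 1 (out-shuffle, from bottom half): 26 ← 31
So the chip at position 2 came from original position 31.

31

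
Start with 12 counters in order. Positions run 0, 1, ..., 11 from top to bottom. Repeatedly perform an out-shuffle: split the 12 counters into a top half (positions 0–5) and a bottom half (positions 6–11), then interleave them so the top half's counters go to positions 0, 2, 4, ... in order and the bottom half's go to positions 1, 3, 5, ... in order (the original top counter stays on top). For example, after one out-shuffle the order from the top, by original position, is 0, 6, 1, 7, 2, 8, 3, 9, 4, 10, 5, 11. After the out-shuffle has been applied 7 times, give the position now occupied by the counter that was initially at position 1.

Track the counter's position through each out-shuffle:
1 → 2 → 4 → 8 → 5 → 10 → 9 → 7

7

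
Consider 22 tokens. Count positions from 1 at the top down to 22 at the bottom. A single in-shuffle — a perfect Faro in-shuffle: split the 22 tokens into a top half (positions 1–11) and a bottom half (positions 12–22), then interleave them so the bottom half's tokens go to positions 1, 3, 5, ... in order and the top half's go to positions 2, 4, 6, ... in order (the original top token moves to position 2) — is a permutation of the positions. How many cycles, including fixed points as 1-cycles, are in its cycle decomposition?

Trace each unvisited position around until it returns:
(1 2 4 8 16 9 ... len 11) (5 10 20 17 11 22 ... len 11)
2 cycles in total.

2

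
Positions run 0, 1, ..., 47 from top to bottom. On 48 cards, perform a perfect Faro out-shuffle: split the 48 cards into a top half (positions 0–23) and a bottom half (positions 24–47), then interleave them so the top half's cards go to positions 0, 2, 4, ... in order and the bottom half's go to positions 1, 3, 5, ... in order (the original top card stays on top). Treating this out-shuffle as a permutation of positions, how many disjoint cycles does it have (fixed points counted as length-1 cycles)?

4

Trace each unvisited position around until it returns:
(0) (1 2 4 8 16 32 ... len 23) (5 10 20 40 33 19 ... len 23) (47)
4 cycles in total.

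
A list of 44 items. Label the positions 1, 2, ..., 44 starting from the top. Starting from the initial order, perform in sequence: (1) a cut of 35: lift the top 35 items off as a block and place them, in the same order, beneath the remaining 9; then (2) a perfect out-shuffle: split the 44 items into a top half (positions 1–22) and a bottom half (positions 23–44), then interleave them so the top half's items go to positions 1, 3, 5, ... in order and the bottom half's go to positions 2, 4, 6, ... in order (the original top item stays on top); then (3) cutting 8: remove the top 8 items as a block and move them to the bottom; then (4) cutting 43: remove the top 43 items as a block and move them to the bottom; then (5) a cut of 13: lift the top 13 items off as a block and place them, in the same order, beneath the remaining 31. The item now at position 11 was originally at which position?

7

Undo the operations in reverse order, starting from position 11:
  undo op 5 (cut 13): 11 ← 24
  undo op 4 (cut 43): 24 ← 23
  undo op 3 (cut 8): 23 ← 31
  undo op 2 (out-shuffle, from top half): 31 ← 16
  undo op 1 (cut 35): 16 ← 7
So the item at position 11 came from original position 7.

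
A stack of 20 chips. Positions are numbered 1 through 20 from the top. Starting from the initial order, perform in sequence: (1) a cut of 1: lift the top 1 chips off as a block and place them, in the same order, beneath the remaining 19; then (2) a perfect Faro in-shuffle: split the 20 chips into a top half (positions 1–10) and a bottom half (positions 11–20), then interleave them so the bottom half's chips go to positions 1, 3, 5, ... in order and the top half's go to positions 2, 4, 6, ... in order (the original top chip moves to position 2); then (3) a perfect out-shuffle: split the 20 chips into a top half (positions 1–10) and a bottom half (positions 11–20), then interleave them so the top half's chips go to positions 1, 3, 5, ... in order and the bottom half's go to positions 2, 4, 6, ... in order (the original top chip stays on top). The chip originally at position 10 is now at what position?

16

Track the chip from position 10 forward through each operation:
  after op 1 (cut 1): 10 → 9
  after op 2 (in-shuffle): 9 → 18
  after op 3 (out-shuffle): 18 → 16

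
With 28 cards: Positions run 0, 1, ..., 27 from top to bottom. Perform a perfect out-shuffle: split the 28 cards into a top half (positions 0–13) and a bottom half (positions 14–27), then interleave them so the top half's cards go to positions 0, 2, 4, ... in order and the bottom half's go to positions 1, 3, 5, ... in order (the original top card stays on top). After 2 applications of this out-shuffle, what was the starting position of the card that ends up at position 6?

Work backwards from position 6, undoing one out-shuffle at a time:
6 ← 3 ← 15
So the card now at position 6 started at position 15.

15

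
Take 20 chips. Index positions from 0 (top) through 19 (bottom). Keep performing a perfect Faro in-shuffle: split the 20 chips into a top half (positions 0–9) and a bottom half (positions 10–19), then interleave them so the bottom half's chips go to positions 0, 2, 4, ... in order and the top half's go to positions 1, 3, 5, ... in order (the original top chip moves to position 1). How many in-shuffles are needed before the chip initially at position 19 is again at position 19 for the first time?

Follow position 19 under repeated in-shuffles:
19 → 18 → 16 → 12 → 4 → 9 → 19
It first returns after 6 in-shuffles.

6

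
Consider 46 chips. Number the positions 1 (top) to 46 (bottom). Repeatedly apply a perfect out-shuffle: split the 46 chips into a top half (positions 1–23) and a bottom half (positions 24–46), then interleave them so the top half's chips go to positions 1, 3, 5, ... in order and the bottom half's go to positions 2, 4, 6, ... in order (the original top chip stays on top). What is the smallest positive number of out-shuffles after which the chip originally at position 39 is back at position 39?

Follow position 39 under repeated out-shuffles:
39 → 32 → 18 → 35 → 24 → 2 → 3 → 5 → 9 → 17 → 33 → 20 → 39
It first returns after 12 out-shuffles.

12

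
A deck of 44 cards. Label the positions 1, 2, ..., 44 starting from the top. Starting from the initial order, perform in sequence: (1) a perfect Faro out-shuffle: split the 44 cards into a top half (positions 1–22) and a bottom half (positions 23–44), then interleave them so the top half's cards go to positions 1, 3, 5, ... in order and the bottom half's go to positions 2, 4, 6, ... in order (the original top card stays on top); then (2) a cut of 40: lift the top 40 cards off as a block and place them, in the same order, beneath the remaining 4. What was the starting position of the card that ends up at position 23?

10

Undo the operations in reverse order, starting from position 23:
  undo op 2 (cut 40): 23 ← 19
  undo op 1 (out-shuffle, from top half): 19 ← 10
So the card at position 23 came from original position 10.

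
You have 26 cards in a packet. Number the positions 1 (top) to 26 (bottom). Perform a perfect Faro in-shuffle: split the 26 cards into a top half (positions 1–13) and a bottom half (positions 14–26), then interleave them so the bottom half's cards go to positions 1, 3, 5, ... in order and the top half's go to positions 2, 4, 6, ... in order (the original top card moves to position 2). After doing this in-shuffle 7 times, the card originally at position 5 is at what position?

19

Track the card's position through each in-shuffle:
5 → 10 → 20 → 13 → 26 → 25 → 23 → 19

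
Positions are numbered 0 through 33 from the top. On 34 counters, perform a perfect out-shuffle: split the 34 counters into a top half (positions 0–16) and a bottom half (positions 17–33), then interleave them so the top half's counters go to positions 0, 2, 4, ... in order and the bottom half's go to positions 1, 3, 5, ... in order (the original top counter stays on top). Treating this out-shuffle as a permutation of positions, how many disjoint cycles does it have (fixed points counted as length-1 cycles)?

6

Trace each unvisited position around until it returns:
(0) (1 2 4 8 16 32 31 29 25 17) (3 6 12 24 15 30 27 21 9 18) (5 10 20 7 14 28 23 13 26 19) (11 22) (33)
6 cycles in total.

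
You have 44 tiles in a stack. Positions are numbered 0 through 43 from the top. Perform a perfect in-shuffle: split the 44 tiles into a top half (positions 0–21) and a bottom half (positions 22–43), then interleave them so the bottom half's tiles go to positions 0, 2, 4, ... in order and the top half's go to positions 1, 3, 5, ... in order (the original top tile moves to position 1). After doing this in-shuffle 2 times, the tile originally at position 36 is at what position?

Track the tile's position through each in-shuffle:
36 → 28 → 12

12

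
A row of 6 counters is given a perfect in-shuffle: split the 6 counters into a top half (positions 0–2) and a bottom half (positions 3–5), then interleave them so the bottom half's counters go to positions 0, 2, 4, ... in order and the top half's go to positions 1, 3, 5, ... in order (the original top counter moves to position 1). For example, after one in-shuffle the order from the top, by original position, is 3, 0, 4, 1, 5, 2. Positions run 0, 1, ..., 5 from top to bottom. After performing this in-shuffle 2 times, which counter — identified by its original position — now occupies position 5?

Work backwards from position 5, undoing one in-shuffle at a time:
5 ← 2 ← 4
So the counter now at position 5 started at position 4.

4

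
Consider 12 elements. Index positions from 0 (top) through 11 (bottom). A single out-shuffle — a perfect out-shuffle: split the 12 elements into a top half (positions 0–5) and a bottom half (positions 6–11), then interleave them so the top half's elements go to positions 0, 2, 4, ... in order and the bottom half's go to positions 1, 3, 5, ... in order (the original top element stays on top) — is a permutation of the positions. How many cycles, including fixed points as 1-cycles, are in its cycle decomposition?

3

Trace each unvisited position around until it returns:
(0) (1 2 4 8 5 10 9 7 3 6) (11)
3 cycles in total.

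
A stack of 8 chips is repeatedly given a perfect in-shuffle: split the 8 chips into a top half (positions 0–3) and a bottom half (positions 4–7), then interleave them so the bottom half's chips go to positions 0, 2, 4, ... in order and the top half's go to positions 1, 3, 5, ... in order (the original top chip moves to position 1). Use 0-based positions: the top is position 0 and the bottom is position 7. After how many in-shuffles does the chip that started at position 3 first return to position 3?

6

Follow position 3 under repeated in-shuffles:
3 → 7 → 6 → 4 → 0 → 1 → 3
It first returns after 6 in-shuffles.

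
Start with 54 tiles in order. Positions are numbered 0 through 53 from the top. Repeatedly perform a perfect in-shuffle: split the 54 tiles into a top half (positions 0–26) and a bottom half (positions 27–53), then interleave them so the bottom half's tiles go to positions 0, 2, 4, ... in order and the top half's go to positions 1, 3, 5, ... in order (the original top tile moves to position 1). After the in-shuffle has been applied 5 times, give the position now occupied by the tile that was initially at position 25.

Track the tile's position through each in-shuffle:
25 → 51 → 48 → 42 → 30 → 6

6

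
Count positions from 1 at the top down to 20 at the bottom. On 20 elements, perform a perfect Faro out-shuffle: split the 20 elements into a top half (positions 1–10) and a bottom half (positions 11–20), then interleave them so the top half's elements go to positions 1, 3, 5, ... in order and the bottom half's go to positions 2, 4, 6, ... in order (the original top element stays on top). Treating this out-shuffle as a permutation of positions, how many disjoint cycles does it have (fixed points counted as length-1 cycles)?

3

Trace each unvisited position around until it returns:
(1) (2 3 5 9 17 14 ... len 18) (20)
3 cycles in total.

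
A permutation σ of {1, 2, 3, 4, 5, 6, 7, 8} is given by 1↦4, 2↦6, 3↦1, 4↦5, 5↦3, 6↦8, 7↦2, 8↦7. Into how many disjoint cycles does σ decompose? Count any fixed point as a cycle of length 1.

Cycle decomposition: (1 4 5 3) (2 6 8 7).
2 cycles.

2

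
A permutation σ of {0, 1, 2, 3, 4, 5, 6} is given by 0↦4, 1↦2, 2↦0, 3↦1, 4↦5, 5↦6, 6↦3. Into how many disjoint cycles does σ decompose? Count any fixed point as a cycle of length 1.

Cycle decomposition: (0 4 5 6 3 1 2).
1 cycle.

1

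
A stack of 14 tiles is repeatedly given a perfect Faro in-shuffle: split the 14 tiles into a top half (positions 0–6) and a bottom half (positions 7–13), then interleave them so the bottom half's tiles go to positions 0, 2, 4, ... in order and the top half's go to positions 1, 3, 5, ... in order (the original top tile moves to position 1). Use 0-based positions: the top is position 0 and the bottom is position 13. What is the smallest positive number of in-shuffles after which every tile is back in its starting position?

The in-shuffle permutes the 14 positions with cycle lengths [2, 4, 4, 4].
Every tile is home exactly when every cycle has completed a whole number of laps, i.e. after lcm(2, 4) = 4 in-shuffles.

4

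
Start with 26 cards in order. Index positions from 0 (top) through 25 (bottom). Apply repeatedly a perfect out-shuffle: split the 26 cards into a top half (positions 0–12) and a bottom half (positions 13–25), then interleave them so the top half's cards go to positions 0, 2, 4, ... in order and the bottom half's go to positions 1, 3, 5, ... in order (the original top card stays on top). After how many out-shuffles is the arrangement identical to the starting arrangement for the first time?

20

The out-shuffle permutes the 26 positions with cycle lengths [1, 1, 4, 20].
Every card is home exactly when every cycle has completed a whole number of laps, i.e. after lcm(1, 4, 20) = 20 out-shuffles.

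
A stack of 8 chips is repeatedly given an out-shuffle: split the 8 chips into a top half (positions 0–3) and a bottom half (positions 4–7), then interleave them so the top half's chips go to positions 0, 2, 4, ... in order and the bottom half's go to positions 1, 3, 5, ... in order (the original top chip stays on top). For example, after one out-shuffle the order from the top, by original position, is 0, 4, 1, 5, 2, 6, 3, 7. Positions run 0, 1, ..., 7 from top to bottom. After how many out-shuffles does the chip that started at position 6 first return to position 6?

Follow position 6 under repeated out-shuffles:
6 → 5 → 3 → 6
It first returns after 3 out-shuffles.

3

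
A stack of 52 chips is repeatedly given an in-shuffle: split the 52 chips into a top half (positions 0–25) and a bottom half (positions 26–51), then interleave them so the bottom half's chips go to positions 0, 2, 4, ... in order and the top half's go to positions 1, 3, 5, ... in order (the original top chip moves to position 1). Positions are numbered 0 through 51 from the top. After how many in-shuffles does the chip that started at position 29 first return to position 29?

52

Follow position 29 under repeated in-shuffles:
29 → 6 → 13 → 27 → 2 → 5 → 11 → 23 → ... → 29 (length 52)
It first returns after 52 in-shuffles.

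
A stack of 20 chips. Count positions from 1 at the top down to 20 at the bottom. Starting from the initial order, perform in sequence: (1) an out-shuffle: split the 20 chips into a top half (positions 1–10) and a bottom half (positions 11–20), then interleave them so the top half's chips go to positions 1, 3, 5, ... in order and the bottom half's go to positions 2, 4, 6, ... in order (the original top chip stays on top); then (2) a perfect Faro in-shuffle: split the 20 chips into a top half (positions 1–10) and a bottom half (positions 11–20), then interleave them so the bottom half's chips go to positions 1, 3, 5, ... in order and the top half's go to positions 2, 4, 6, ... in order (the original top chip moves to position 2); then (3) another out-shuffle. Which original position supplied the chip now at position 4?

Undo the operations in reverse order, starting from position 4:
  undo op 3 (out-shuffle, from bottom half): 4 ← 12
  undo op 2 (in-shuffle, from top half): 12 ← 6
  undo op 1 (out-shuffle, from bottom half): 6 ← 13
So the chip at position 4 came from original position 13.

13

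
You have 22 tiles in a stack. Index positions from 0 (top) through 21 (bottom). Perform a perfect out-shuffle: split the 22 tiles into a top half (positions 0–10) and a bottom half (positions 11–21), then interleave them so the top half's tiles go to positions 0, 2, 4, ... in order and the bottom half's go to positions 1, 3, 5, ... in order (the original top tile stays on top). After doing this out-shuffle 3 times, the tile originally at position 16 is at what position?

Track the tile's position through each out-shuffle:
16 → 11 → 1 → 2

2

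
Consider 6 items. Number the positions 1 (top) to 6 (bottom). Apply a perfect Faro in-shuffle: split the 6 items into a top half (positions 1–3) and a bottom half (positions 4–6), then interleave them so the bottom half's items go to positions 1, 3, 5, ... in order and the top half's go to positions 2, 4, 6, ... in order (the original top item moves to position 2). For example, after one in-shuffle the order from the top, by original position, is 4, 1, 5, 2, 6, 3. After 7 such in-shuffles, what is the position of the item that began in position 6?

5

Track the item's position through each in-shuffle:
6 → 5 → 3 → 6 → 5 → 3 → 6 → 5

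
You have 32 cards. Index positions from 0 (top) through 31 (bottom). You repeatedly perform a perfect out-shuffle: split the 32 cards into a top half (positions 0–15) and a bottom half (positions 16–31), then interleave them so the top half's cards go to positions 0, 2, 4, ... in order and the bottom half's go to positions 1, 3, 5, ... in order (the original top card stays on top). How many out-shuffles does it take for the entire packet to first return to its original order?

The out-shuffle permutes the 32 positions with cycle lengths [1, 1, 5, 5, 5, 5, 5, 5].
Every card is home exactly when every cycle has completed a whole number of laps, i.e. after lcm(1, 5) = 5 out-shuffles.

5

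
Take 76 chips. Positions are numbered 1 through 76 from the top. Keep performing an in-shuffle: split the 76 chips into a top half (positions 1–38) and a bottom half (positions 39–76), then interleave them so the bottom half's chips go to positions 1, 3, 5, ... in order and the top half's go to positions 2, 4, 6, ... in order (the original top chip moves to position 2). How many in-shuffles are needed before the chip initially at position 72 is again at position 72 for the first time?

Follow position 72 under repeated in-shuffles:
72 → 67 → 57 → 37 → 74 → 71 → 65 → 53 → ... → 72 (length 30)
It first returns after 30 in-shuffles.

30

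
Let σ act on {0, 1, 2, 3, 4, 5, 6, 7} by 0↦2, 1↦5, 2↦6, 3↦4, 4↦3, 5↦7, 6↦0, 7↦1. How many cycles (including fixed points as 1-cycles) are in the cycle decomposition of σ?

Cycle decomposition: (0 2 6) (1 5 7) (3 4).
3 cycles.

3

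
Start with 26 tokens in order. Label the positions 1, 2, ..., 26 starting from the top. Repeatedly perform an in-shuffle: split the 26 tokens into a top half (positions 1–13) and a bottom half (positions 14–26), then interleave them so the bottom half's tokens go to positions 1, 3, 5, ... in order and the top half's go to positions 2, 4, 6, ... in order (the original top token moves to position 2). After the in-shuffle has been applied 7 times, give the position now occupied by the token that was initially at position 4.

26

Track the token's position through each in-shuffle:
4 → 8 → 16 → 5 → 10 → 20 → 13 → 26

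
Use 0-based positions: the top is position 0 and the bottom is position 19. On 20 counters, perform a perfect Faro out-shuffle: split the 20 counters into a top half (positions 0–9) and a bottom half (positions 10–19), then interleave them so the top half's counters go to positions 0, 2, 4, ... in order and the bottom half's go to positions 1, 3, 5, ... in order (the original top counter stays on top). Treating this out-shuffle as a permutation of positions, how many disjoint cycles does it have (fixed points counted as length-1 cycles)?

3

Trace each unvisited position around until it returns:
(0) (1 2 4 8 16 13 ... len 18) (19)
3 cycles in total.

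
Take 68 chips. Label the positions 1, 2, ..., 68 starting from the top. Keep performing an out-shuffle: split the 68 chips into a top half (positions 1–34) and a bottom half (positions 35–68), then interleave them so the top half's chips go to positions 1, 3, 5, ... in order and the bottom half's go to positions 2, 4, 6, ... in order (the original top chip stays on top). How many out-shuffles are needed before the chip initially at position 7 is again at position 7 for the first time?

Follow position 7 under repeated out-shuffles:
7 → 13 → 25 → 49 → 30 → 59 → 50 → 32 → ... → 7 (length 66)
It first returns after 66 out-shuffles.

66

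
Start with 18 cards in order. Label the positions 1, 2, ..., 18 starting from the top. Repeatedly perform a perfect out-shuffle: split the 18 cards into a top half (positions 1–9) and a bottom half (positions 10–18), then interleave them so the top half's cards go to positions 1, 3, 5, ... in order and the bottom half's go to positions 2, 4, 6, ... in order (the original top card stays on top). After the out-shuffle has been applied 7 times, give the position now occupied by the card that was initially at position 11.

Track the card's position through each out-shuffle:
11 → 4 → 7 → 13 → 8 → 15 → 12 → 6

6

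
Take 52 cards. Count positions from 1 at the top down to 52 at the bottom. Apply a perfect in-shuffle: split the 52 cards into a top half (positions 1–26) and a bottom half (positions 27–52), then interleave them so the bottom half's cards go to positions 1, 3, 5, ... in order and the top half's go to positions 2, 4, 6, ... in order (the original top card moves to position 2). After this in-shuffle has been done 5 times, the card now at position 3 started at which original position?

15

Work backwards from position 3, undoing one in-shuffle at a time:
3 ← 28 ← 14 ← 7 ← 30 ← 15
So the card now at position 3 started at position 15.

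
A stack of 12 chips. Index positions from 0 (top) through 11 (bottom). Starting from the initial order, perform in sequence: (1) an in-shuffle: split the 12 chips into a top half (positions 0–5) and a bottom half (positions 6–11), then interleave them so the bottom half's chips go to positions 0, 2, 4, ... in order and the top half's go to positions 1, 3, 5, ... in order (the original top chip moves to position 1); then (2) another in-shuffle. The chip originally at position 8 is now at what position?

Track the chip from position 8 forward through each operation:
  after op 1 (in-shuffle): 8 → 4
  after op 2 (in-shuffle): 4 → 9

9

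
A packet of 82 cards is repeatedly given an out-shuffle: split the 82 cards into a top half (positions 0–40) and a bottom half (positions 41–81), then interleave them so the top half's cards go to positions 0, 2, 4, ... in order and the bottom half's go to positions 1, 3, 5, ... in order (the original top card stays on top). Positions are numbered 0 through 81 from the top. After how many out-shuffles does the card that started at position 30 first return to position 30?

18

Follow position 30 under repeated out-shuffles:
30 → 60 → 39 → 78 → 75 → 69 → 57 → 33 → 66 → 51 → 21 → 42 → 3 → 6 → 12 → 24 → 48 → 15 → 30
It first returns after 18 out-shuffles.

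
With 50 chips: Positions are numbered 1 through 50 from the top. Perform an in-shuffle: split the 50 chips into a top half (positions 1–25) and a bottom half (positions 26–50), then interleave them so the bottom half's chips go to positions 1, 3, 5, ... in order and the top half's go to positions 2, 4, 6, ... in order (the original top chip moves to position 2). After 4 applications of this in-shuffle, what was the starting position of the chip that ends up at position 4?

13

Work backwards from position 4, undoing one in-shuffle at a time:
4 ← 2 ← 1 ← 26 ← 13
So the chip now at position 4 started at position 13.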